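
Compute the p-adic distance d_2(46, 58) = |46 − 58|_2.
d_2(46, 58) = 1/4

Step 1 — x − y = 46 − 58 = -12. Step 2 — v_2(-12) = 2 (factor: -12 = −(2^2 · 3); the sign does not affect v_p). Step 3 — |x − y|_2 = 2^{-2} = 1/4.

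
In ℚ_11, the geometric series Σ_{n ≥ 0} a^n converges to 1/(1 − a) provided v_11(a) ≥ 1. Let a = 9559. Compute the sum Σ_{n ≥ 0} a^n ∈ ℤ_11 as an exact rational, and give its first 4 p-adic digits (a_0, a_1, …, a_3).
Σ a^n = 1/(1 − a) = -1/9558;  first 4 digits = (1, 0, 2, 7)

v_11(a) = 2 ≥ 1, so the series converges in ℤ_11 to 1/(1 − a) = 1/(1 − 9559) = -1/9558. Expand this rational in ℤ_11: compute digits iteratively via d_i = x_i mod 11, x_{i+1} = (x_i − d_i)/11. The first 4 digits are (1, 0, 2, 7).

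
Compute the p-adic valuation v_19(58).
v_19(58) = 0

v_19(n) is the largest exponent k such that 19^k divides n. Factor out: 58 = 19^0 · 58. (Sign doesn't affect v_p.) So v_19(58) = 0.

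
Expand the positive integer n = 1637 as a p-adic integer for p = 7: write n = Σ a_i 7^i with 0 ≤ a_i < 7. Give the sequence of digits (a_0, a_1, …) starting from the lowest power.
(a_0, a_1, …) = (6, 2, 5, 4)

Repeated division by 7 gives the digits low-to-high: 1637 = 6 + 2·7^1 + 5·7^2 + 4·7^3. Digit sequence: (6, 2, 5, 4).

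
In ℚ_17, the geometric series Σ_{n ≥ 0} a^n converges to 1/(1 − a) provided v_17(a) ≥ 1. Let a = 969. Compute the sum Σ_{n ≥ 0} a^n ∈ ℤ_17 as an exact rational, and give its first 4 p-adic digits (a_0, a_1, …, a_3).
Σ a^n = 1/(1 − a) = -1/968;  first 4 digits = (1, 6, 5, 16)

v_17(a) = 1 ≥ 1, so the series converges in ℤ_17 to 1/(1 − a) = 1/(1 − 969) = -1/968. Expand this rational in ℤ_17: compute digits iteratively via d_i = x_i mod 17, x_{i+1} = (x_i − d_i)/17. The first 4 digits are (1, 6, 5, 16).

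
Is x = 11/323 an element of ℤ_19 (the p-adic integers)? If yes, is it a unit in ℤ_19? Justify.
x ∉ ℤ_19 (v_19(x) = -1 < 0)

ℤ_19 = {x ∈ ℚ_19 : v_19(x) ≥ 0} and ℤ_19^× = {x ∈ ℤ_19 : v_19(x) = 0}. Here v_19(11/323) = v_19(num) − v_19(den) = -1; compare against these criteria.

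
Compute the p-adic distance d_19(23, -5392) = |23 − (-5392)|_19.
d_19(23, -5392) = 1/361

Step 1 — x − y = 23 − (-5392) = 5415. Step 2 — v_19(5415) = 2 (factor: 5415 = (19^2 · 15); the sign does not affect v_p). Step 3 — |x − y|_19 = 19^{-2} = 1/361.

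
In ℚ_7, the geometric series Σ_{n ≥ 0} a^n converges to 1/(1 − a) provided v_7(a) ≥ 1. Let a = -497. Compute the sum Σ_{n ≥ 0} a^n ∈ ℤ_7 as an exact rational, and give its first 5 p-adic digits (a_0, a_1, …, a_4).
Σ a^n = 1/(1 − a) = 1/498;  first 5 digits = (1, 6, 4, 3, 3)

v_7(a) = 1 ≥ 1, so the series converges in ℤ_7 to 1/(1 − a) = 1/(1 − (-497)) = 1/498. Expand this rational in ℤ_7: compute digits iteratively via d_i = x_i mod 7, x_{i+1} = (x_i − d_i)/7. The first 5 digits are (1, 6, 4, 3, 3).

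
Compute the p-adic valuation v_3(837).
v_3(837) = 3

v_3(n) is the largest exponent k such that 3^k divides n. Factor out: 837 = 3^3 · 31. (Sign doesn't affect v_p.) So v_3(837) = 3.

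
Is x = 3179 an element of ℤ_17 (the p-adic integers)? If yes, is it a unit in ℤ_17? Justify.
x ∈ ℤ_17 but not a unit; v_17(x) = 2 > 0

ℤ_17 = {x ∈ ℚ_17 : v_17(x) ≥ 0} and ℤ_17^× = {x ∈ ℤ_17 : v_17(x) = 0}. Here v_17(3179) = v_17(num) − v_17(den) = 2; compare against these criteria.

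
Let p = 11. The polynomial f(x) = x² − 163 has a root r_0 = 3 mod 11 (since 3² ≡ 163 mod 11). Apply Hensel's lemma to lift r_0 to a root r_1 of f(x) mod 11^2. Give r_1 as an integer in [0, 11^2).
r_1 = 69 (mod 121)

Hensel's recurrence: r_{i+1} = r_i − f(r_i)·(f′(r_i))^{-1} mod 11^{i+2}, with f′(x) = 2x. Iterate:
  r_0 = 3 (mod 11)
  r_1 = 69 (mod 121)
Final: r_1 = 69, and one checks f(r_1) ≡ 0 mod 11^2.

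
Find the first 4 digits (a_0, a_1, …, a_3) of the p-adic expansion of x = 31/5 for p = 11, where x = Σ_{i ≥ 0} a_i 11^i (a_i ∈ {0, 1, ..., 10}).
(a_0, …, a_3) = (4, 9, 8, 8)

v_11(31/5) = 0 (numerator and denominator both coprime to 11), so x ∈ ℤ_11^×. Compute digits iteratively via a_i = x_i mod 11, x_{i+1} = (x_i − a_i)/11, with x_0 = x:
  x_0 = 31/5;  a_0 = 4;  x_1 = (x_0 − 4)/11 = 1/5
  x_1 = 1/5;  a_1 = 9;  x_2 = (x_1 − 9)/11 = -4/5
  x_2 = -4/5;  a_2 = 8;  x_3 = (x_2 − 8)/11 = -4/5
  x_3 = -4/5;  a_3 = 8;  x_4 = (x_3 − 8)/11 = -4/5
Digits: (4, 9, 8, 8).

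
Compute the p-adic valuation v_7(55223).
v_7(55223) = 4

v_7(n) is the largest exponent k such that 7^k divides n. Factor out: 55223 = 7^4 · 23. (Sign doesn't affect v_p.) So v_7(55223) = 4.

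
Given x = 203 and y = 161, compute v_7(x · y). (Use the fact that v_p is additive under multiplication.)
v_7(32683) = 2

v_p(x) = 1 (factor: 203 = 7^1 · 29); v_p(y) = 1 (factor: 161 = 7^1 · 23). Additivity: v_p(xy) = v_p(x) + v_p(y) = 1 + 1 = 2. (Direct check: xy = 32683 = 7^2 · (667).)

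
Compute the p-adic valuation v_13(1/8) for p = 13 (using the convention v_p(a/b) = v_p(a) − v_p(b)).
v_13(1/8) = 0

Factor powers of 13 from the numerator and denominator of the reduced fraction: 1 = 13^0 · 1 and 8 = 13^0 · 8. Apply v_p(a/b) = v_p(a) − v_p(b): v_13(1/8) = 0 − 0 = 0.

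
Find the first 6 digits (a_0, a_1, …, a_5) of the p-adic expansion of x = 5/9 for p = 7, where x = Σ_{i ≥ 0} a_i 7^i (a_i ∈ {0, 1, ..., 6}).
(a_0, …, a_5) = (6, 0, 3, 5, 0, 3)

v_7(5/9) = 0 (numerator and denominator both coprime to 7), so x ∈ ℤ_7^×. Compute digits iteratively via a_i = x_i mod 7, x_{i+1} = (x_i − a_i)/7, with x_0 = x:
  x_0 = 5/9;  a_0 = 6;  x_1 = (x_0 − 6)/7 = -7/9
  x_1 = -7/9;  a_1 = 0;  x_2 = (x_1 − 0)/7 = -1/9
  x_2 = -1/9;  a_2 = 3;  x_3 = (x_2 − 3)/7 = -4/9
  x_3 = -4/9;  a_3 = 5;  x_4 = (x_3 − 5)/7 = -7/9
  x_4 = -7/9;  a_4 = 0;  x_5 = (x_4 − 0)/7 = -1/9
  x_5 = -1/9;  a_5 = 3;  x_6 = (x_5 − 3)/7 = -4/9
Digits: (6, 0, 3, 5, 0, 3).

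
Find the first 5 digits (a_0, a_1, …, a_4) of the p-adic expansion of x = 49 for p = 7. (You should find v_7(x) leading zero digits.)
(a_0, …, a_4) = (0, 0, 1, 0, 0)

v_7(49) = 2, so a_0 = ... = a_1 = 0. Factor out: x = 7^2 · u with u = 1 a unit in ℤ_7. Expand u iteratively via a_{v+i} = u_i mod 7, u_{i+1} = (u_i − a_{v+i})/7:
  u_0 = 1;  a_2 = 1;  u_1 = (u_0 − 1)/7 = 0
  u_1 = 0;  a_3 = 0;  u_2 = (u_1 − 0)/7 = 0
  u_2 = 0;  a_4 = 0;  u_3 = (u_2 − 0)/7 = 0
Digits: (0, 0, 1, 0, 0).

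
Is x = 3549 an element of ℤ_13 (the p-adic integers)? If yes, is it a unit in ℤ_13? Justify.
x ∈ ℤ_13 but not a unit; v_13(x) = 2 > 0

ℤ_13 = {x ∈ ℚ_13 : v_13(x) ≥ 0} and ℤ_13^× = {x ∈ ℤ_13 : v_13(x) = 0}. Here v_13(3549) = v_13(num) − v_13(den) = 2; compare against these criteria.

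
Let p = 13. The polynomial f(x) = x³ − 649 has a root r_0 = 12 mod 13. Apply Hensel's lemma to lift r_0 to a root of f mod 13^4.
r_3 = 5173 (mod 28561)

Hensel: r_{i+1} = r_i − f(r_i)/f′(r_i) mod 13^{i+2}, where f′(x) = 3x². Iterate:
  r_0 = 12 (mod 13)
  r_1 = 103 (mod 169)
  r_2 = 779 (mod 2197)
  r_3 = 5173 (mod 28561)
Final: r = 5173 with f(r) ≡ 0 mod 13^4.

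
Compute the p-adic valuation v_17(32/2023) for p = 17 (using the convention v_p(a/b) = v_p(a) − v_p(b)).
v_17(32/2023) = -2

Factor powers of 17 from the numerator and denominator of the reduced fraction: 32 = 17^0 · 32 and 2023 = 17^2 · 7. Apply v_p(a/b) = v_p(a) − v_p(b): v_17(32/2023) = 0 − 2 = -2.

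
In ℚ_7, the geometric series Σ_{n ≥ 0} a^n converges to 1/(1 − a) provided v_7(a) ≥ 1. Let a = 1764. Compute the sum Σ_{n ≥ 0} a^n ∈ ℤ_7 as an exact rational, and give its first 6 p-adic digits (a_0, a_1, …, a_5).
Σ a^n = 1/(1 − a) = -1/1763;  first 6 digits = (1, 0, 1, 5, 1, 3)

v_7(a) = 2 ≥ 1, so the series converges in ℤ_7 to 1/(1 − a) = 1/(1 − 1764) = -1/1763. Expand this rational in ℤ_7: compute digits iteratively via d_i = x_i mod 7, x_{i+1} = (x_i − d_i)/7. The first 6 digits are (1, 0, 1, 5, 1, 3).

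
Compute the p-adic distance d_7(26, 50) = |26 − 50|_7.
d_7(26, 50) = 1

Step 1 — x − y = 26 − 50 = -24. Step 2 — v_7(-24) = 0 (factor: -24 = −(7^0 · 24); the sign does not affect v_p). Step 3 — |x − y|_7 = 7^{0} = 1.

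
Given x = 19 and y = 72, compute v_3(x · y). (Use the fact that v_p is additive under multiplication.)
v_3(1368) = 2

v_p(x) = 0 (factor: 19 = 3^0 · 19); v_p(y) = 2 (factor: 72 = 3^2 · 8). Additivity: v_p(xy) = v_p(x) + v_p(y) = 0 + 2 = 2. (Direct check: xy = 1368 = 3^2 · (152).)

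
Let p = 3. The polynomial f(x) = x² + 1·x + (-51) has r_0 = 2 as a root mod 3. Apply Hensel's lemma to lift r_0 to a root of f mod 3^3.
r_2 = 11 (mod 27)

Hensel: r_{i+1} = r_i − f(r_i)·(f′(r_i))^{-1} mod 3^{i+2}, f′(x) = 2x + 1. Iterate:
  r_0 = 2 (mod 3)
  r_1 = 2 (mod 9)
  r_2 = 11 (mod 27)
Final: r = 11 satisfies f(r) ≡ 0 mod 3^3.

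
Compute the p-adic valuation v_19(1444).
v_19(1444) = 2

v_19(n) is the largest exponent k such that 19^k divides n. Factor out: 1444 = 19^2 · 4. (Sign doesn't affect v_p.) So v_19(1444) = 2.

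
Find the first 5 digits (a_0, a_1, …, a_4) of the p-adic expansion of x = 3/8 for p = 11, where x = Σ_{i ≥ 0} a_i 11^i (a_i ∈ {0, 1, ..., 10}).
(a_0, …, a_4) = (10, 6, 9, 6, 9)

v_11(3/8) = 0 (numerator and denominator both coprime to 11), so x ∈ ℤ_11^×. Compute digits iteratively via a_i = x_i mod 11, x_{i+1} = (x_i − a_i)/11, with x_0 = x:
  x_0 = 3/8;  a_0 = 10;  x_1 = (x_0 − 10)/11 = -7/8
  x_1 = -7/8;  a_1 = 6;  x_2 = (x_1 − 6)/11 = -5/8
  x_2 = -5/8;  a_2 = 9;  x_3 = (x_2 − 9)/11 = -7/8
  x_3 = -7/8;  a_3 = 6;  x_4 = (x_3 − 6)/11 = -5/8
  x_4 = -5/8;  a_4 = 9;  x_5 = (x_4 − 9)/11 = -7/8
Digits: (10, 6, 9, 6, 9).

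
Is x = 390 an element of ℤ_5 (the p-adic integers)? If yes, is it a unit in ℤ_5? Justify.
x ∈ ℤ_5 but not a unit; v_5(x) = 1 > 0

ℤ_5 = {x ∈ ℚ_5 : v_5(x) ≥ 0} and ℤ_5^× = {x ∈ ℤ_5 : v_5(x) = 0}. Here v_5(390) = v_5(num) − v_5(den) = 1; compare against these criteria.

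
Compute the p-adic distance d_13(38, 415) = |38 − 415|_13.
d_13(38, 415) = 1/13

Step 1 — x − y = 38 − 415 = -377. Step 2 — v_13(-377) = 1 (factor: -377 = −(13^1 · 29); the sign does not affect v_p). Step 3 — |x − y|_13 = 13^{-1} = 1/13.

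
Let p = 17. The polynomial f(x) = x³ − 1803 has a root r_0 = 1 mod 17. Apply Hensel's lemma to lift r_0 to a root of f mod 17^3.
r_2 = 4455 (mod 4913)

Hensel: r_{i+1} = r_i − f(r_i)/f′(r_i) mod 17^{i+2}, where f′(x) = 3x². Iterate:
  r_0 = 1 (mod 17)
  r_1 = 120 (mod 289)
  r_2 = 4455 (mod 4913)
Final: r = 4455 with f(r) ≡ 0 mod 17^3.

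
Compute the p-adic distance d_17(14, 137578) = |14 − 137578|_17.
d_17(14, 137578) = 1/4913

Step 1 — x − y = 14 − 137578 = -137564. Step 2 — v_17(-137564) = 3 (factor: -137564 = −(17^3 · 28); the sign does not affect v_p). Step 3 — |x − y|_17 = 17^{-3} = 1/4913.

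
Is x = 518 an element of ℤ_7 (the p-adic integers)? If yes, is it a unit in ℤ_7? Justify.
x ∈ ℤ_7 but not a unit; v_7(x) = 1 > 0

ℤ_7 = {x ∈ ℚ_7 : v_7(x) ≥ 0} and ℤ_7^× = {x ∈ ℤ_7 : v_7(x) = 0}. Here v_7(518) = v_7(num) − v_7(den) = 1; compare against these criteria.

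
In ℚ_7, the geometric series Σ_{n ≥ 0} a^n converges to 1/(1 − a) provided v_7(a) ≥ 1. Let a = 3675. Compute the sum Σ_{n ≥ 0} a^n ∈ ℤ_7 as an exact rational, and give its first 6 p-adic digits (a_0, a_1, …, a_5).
Σ a^n = 1/(1 − a) = -1/3674;  first 6 digits = (1, 0, 5, 3, 5, 5)

v_7(a) = 2 ≥ 1, so the series converges in ℤ_7 to 1/(1 − a) = 1/(1 − 3675) = -1/3674. Expand this rational in ℤ_7: compute digits iteratively via d_i = x_i mod 7, x_{i+1} = (x_i − d_i)/7. The first 6 digits are (1, 0, 5, 3, 5, 5).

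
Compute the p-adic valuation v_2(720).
v_2(720) = 4

v_2(n) is the largest exponent k such that 2^k divides n. Factor out: 720 = 2^4 · 45. (Sign doesn't affect v_p.) So v_2(720) = 4.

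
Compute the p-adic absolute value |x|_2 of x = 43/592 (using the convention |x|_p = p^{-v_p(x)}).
|43/592|_2 = 16

Step 1 — compute v_2(x) by factoring powers of 2 out of the numerator and denominator: v_2(43/592) = -4. Step 2 — apply |x|_p = p^{-v_p(x)} = 2^{4} = 16.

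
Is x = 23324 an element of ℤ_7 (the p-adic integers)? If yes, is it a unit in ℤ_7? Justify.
x ∈ ℤ_7 but not a unit; v_7(x) = 3 > 0

ℤ_7 = {x ∈ ℚ_7 : v_7(x) ≥ 0} and ℤ_7^× = {x ∈ ℤ_7 : v_7(x) = 0}. Here v_7(23324) = v_7(num) − v_7(den) = 3; compare against these criteria.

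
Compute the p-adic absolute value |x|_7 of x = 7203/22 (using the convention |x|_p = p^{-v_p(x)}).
|7203/22|_7 = 1/2401

Step 1 — compute v_7(x) by factoring powers of 7 out of the numerator and denominator: v_7(7203/22) = 4. Step 2 — apply |x|_p = p^{-v_p(x)} = 7^{-4} = 1/2401.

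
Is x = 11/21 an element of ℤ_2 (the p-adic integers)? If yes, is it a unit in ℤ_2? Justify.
x ∈ ℤ_2^× (unit); v_2(x) = 0

ℤ_2 = {x ∈ ℚ_2 : v_2(x) ≥ 0} and ℤ_2^× = {x ∈ ℤ_2 : v_2(x) = 0}. Here v_2(11/21) = v_2(num) − v_2(den) = 0; compare against these criteria.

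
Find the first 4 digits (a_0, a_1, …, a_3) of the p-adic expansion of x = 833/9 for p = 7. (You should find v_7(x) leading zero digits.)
(a_0, …, a_3) = (0, 0, 5, 5)

v_7(833/9) = 2, so a_0 = ... = a_1 = 0. Factor out: x = 7^2 · u with u = 17/9 a unit in ℤ_7. Expand u iteratively via a_{v+i} = u_i mod 7, u_{i+1} = (u_i − a_{v+i})/7:
  u_0 = 17/9;  a_2 = 5;  u_1 = (u_0 − 5)/7 = -4/9
  u_1 = -4/9;  a_3 = 5;  u_2 = (u_1 − 5)/7 = -7/9
Digits: (0, 0, 5, 5).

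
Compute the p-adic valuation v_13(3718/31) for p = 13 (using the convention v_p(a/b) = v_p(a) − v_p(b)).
v_13(3718/31) = 2

Factor powers of 13 from the numerator and denominator of the reduced fraction: 3718 = 13^2 · 22 and 31 = 13^0 · 31. Apply v_p(a/b) = v_p(a) − v_p(b): v_13(3718/31) = 2 − 0 = 2.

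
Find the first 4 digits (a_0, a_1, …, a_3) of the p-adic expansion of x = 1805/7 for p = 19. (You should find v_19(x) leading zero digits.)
(a_0, …, a_3) = (0, 0, 17, 10)

v_19(1805/7) = 2, so a_0 = ... = a_1 = 0. Factor out: x = 19^2 · u with u = 5/7 a unit in ℤ_19. Expand u iteratively via a_{v+i} = u_i mod 19, u_{i+1} = (u_i − a_{v+i})/19:
  u_0 = 5/7;  a_2 = 17;  u_1 = (u_0 − 17)/19 = -6/7
  u_1 = -6/7;  a_3 = 10;  u_2 = (u_1 − 10)/19 = -4/7
Digits: (0, 0, 17, 10).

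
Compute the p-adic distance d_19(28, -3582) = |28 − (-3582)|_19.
d_19(28, -3582) = 1/361

Step 1 — x − y = 28 − (-3582) = 3610. Step 2 — v_19(3610) = 2 (factor: 3610 = (19^2 · 10); the sign does not affect v_p). Step 3 — |x − y|_19 = 19^{-2} = 1/361.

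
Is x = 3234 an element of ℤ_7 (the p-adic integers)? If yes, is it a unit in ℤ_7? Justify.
x ∈ ℤ_7 but not a unit; v_7(x) = 2 > 0

ℤ_7 = {x ∈ ℚ_7 : v_7(x) ≥ 0} and ℤ_7^× = {x ∈ ℤ_7 : v_7(x) = 0}. Here v_7(3234) = v_7(num) − v_7(den) = 2; compare against these criteria.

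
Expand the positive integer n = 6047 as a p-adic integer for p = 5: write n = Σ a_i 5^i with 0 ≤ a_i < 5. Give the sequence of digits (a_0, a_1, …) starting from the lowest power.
(a_0, a_1, …) = (2, 4, 1, 3, 4, 1)

Repeated division by 5 gives the digits low-to-high: 6047 = 2 + 4·5^1 + 1·5^2 + 3·5^3 + 4·5^4 + 1·5^5. Digit sequence: (2, 4, 1, 3, 4, 1).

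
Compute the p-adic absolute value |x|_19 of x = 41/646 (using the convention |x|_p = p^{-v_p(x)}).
|41/646|_19 = 19

Step 1 — compute v_19(x) by factoring powers of 19 out of the numerator and denominator: v_19(41/646) = -1. Step 2 — apply |x|_p = p^{-v_p(x)} = 19^{1} = 19.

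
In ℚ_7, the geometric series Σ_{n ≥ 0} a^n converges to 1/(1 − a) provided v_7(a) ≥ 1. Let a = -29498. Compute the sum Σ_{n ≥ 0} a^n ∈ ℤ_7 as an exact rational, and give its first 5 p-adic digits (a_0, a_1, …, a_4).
Σ a^n = 1/(1 − a) = 1/29499;  first 5 digits = (1, 0, 0, 5, 1)

v_7(a) = 3 ≥ 1, so the series converges in ℤ_7 to 1/(1 − a) = 1/(1 − (-29498)) = 1/29499. Expand this rational in ℤ_7: compute digits iteratively via d_i = x_i mod 7, x_{i+1} = (x_i − d_i)/7. The first 5 digits are (1, 0, 0, 5, 1).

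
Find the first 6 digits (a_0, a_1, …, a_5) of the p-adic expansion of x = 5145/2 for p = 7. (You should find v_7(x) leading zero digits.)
(a_0, …, a_5) = (0, 0, 0, 4, 4, 3)

v_7(5145/2) = 3, so a_0 = ... = a_2 = 0. Factor out: x = 7^3 · u with u = 15/2 a unit in ℤ_7. Expand u iteratively via a_{v+i} = u_i mod 7, u_{i+1} = (u_i − a_{v+i})/7:
  u_0 = 15/2;  a_3 = 4;  u_1 = (u_0 − 4)/7 = 1/2
  u_1 = 1/2;  a_4 = 4;  u_2 = (u_1 − 4)/7 = -1/2
  u_2 = -1/2;  a_5 = 3;  u_3 = (u_2 − 3)/7 = -1/2
Digits: (0, 0, 0, 4, 4, 3).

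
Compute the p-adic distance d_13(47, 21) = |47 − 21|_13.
d_13(47, 21) = 1/13

Step 1 — x − y = 47 − 21 = 26. Step 2 — v_13(26) = 1 (factor: 26 = (13^1 · 2); the sign does not affect v_p). Step 3 — |x − y|_13 = 13^{-1} = 1/13.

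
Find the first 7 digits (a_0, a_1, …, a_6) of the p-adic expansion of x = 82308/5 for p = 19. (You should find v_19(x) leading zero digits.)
(a_0, …, a_6) = (0, 0, 0, 10, 11, 7, 11)

v_19(82308/5) = 3, so a_0 = ... = a_2 = 0. Factor out: x = 19^3 · u with u = 12/5 a unit in ℤ_19. Expand u iteratively via a_{v+i} = u_i mod 19, u_{i+1} = (u_i − a_{v+i})/19:
  u_0 = 12/5;  a_3 = 10;  u_1 = (u_0 − 10)/19 = -2/5
  u_1 = -2/5;  a_4 = 11;  u_2 = (u_1 − 11)/19 = -3/5
  u_2 = -3/5;  a_5 = 7;  u_3 = (u_2 − 7)/19 = -2/5
  u_3 = -2/5;  a_6 = 11;  u_4 = (u_3 − 11)/19 = -3/5
Digits: (0, 0, 0, 10, 11, 7, 11).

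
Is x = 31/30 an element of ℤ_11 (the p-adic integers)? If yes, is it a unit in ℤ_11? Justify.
x ∈ ℤ_11^× (unit); v_11(x) = 0

ℤ_11 = {x ∈ ℚ_11 : v_11(x) ≥ 0} and ℤ_11^× = {x ∈ ℤ_11 : v_11(x) = 0}. Here v_11(31/30) = v_11(num) − v_11(den) = 0; compare against these criteria.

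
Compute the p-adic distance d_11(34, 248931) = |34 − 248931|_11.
d_11(34, 248931) = 1/14641

Step 1 — x − y = 34 − 248931 = -248897. Step 2 — v_11(-248897) = 4 (factor: -248897 = −(11^4 · 17); the sign does not affect v_p). Step 3 — |x − y|_11 = 11^{-4} = 1/14641.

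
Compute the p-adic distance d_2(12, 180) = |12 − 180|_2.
d_2(12, 180) = 1/8

Step 1 — x − y = 12 − 180 = -168. Step 2 — v_2(-168) = 3 (factor: -168 = −(2^3 · 21); the sign does not affect v_p). Step 3 — |x − y|_2 = 2^{-3} = 1/8.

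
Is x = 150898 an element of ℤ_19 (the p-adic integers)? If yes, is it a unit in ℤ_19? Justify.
x ∈ ℤ_19 but not a unit; v_19(x) = 3 > 0

ℤ_19 = {x ∈ ℚ_19 : v_19(x) ≥ 0} and ℤ_19^× = {x ∈ ℤ_19 : v_19(x) = 0}. Here v_19(150898) = v_19(num) − v_19(den) = 3; compare against these criteria.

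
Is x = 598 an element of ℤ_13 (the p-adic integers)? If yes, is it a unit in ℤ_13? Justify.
x ∈ ℤ_13 but not a unit; v_13(x) = 1 > 0

ℤ_13 = {x ∈ ℚ_13 : v_13(x) ≥ 0} and ℤ_13^× = {x ∈ ℤ_13 : v_13(x) = 0}. Here v_13(598) = v_13(num) − v_13(den) = 1; compare against these criteria.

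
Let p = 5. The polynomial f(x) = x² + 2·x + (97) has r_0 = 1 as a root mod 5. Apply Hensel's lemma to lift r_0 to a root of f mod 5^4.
r_3 = 601 (mod 625)

Hensel: r_{i+1} = r_i − f(r_i)·(f′(r_i))^{-1} mod 5^{i+2}, f′(x) = 2x + 2. Iterate:
  r_0 = 1 (mod 5)
  r_1 = 1 (mod 25)
  r_2 = 101 (mod 125)
  r_3 = 601 (mod 625)
Final: r = 601 satisfies f(r) ≡ 0 mod 5^4.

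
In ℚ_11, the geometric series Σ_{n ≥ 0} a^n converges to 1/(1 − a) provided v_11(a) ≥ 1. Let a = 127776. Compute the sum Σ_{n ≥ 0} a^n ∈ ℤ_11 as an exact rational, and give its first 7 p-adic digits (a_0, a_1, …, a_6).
Σ a^n = 1/(1 − a) = -1/127775;  first 7 digits = (1, 0, 0, 8, 8, 0, 9)

v_11(a) = 3 ≥ 1, so the series converges in ℤ_11 to 1/(1 − a) = 1/(1 − 127776) = -1/127775. Expand this rational in ℤ_11: compute digits iteratively via d_i = x_i mod 11, x_{i+1} = (x_i − d_i)/11. The first 7 digits are (1, 0, 0, 8, 8, 0, 9).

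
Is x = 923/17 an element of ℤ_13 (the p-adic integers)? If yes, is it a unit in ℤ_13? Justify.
x ∈ ℤ_13 but not a unit; v_13(x) = 1 > 0

ℤ_13 = {x ∈ ℚ_13 : v_13(x) ≥ 0} and ℤ_13^× = {x ∈ ℤ_13 : v_13(x) = 0}. Here v_13(923/17) = v_13(num) − v_13(den) = 1; compare against these criteria.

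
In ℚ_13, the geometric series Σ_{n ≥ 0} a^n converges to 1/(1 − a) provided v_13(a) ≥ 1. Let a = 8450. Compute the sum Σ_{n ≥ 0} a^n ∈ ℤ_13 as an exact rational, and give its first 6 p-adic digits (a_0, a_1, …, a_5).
Σ a^n = 1/(1 − a) = -1/8449;  first 6 digits = (1, 0, 11, 3, 4, 10)

v_13(a) = 2 ≥ 1, so the series converges in ℤ_13 to 1/(1 − a) = 1/(1 − 8450) = -1/8449. Expand this rational in ℤ_13: compute digits iteratively via d_i = x_i mod 13, x_{i+1} = (x_i − d_i)/13. The first 6 digits are (1, 0, 11, 3, 4, 10).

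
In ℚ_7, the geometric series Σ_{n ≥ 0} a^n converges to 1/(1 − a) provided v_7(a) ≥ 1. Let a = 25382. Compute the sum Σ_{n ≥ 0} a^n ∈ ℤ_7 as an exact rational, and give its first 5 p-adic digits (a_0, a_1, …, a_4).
Σ a^n = 1/(1 − a) = -1/25381;  first 5 digits = (1, 0, 0, 4, 3)

v_7(a) = 3 ≥ 1, so the series converges in ℤ_7 to 1/(1 − a) = 1/(1 − 25382) = -1/25381. Expand this rational in ℤ_7: compute digits iteratively via d_i = x_i mod 7, x_{i+1} = (x_i − d_i)/7. The first 5 digits are (1, 0, 0, 4, 3).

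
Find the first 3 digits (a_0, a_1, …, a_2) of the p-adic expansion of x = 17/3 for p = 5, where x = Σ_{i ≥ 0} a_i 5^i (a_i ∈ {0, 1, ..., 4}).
(a_0, …, a_2) = (4, 2, 3)

v_5(17/3) = 0 (numerator and denominator both coprime to 5), so x ∈ ℤ_5^×. Compute digits iteratively via a_i = x_i mod 5, x_{i+1} = (x_i − a_i)/5, with x_0 = x:
  x_0 = 17/3;  a_0 = 4;  x_1 = (x_0 − 4)/5 = 1/3
  x_1 = 1/3;  a_1 = 2;  x_2 = (x_1 − 2)/5 = -1/3
  x_2 = -1/3;  a_2 = 3;  x_3 = (x_2 − 3)/5 = -2/3
Digits: (4, 2, 3).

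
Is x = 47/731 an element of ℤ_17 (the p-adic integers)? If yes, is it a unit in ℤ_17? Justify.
x ∉ ℤ_17 (v_17(x) = -1 < 0)

ℤ_17 = {x ∈ ℚ_17 : v_17(x) ≥ 0} and ℤ_17^× = {x ∈ ℤ_17 : v_17(x) = 0}. Here v_17(47/731) = v_17(num) − v_17(den) = -1; compare against these criteria.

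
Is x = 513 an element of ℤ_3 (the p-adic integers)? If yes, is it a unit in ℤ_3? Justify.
x ∈ ℤ_3 but not a unit; v_3(x) = 3 > 0

ℤ_3 = {x ∈ ℚ_3 : v_3(x) ≥ 0} and ℤ_3^× = {x ∈ ℤ_3 : v_3(x) = 0}. Here v_3(513) = v_3(num) − v_3(den) = 3; compare against these criteria.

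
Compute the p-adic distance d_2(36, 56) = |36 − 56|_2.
d_2(36, 56) = 1/4

Step 1 — x − y = 36 − 56 = -20. Step 2 — v_2(-20) = 2 (factor: -20 = −(2^2 · 5); the sign does not affect v_p). Step 3 — |x − y|_2 = 2^{-2} = 1/4.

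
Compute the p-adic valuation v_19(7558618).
v_19(7558618) = 4

v_19(n) is the largest exponent k such that 19^k divides n. Factor out: 7558618 = 19^4 · 58. (Sign doesn't affect v_p.) So v_19(7558618) = 4.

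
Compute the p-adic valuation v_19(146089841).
v_19(146089841) = 5

v_19(n) is the largest exponent k such that 19^k divides n. Factor out: 146089841 = 19^5 · 59. (Sign doesn't affect v_p.) So v_19(146089841) = 5.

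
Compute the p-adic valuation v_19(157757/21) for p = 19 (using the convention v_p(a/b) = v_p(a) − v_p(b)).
v_19(157757/21) = 3

Factor powers of 19 from the numerator and denominator of the reduced fraction: 157757 = 19^3 · 23 and 21 = 19^0 · 21. Apply v_p(a/b) = v_p(a) − v_p(b): v_19(157757/21) = 3 − 0 = 3.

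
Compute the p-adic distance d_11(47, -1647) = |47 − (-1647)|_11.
d_11(47, -1647) = 1/121

Step 1 — x − y = 47 − (-1647) = 1694. Step 2 — v_11(1694) = 2 (factor: 1694 = (11^2 · 14); the sign does not affect v_p). Step 3 — |x − y|_11 = 11^{-2} = 1/121.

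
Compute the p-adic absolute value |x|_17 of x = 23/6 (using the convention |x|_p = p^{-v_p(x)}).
|23/6|_17 = 1

Step 1 — compute v_17(x) by factoring powers of 17 out of the numerator and denominator: v_17(23/6) = 0. Step 2 — apply |x|_p = p^{-v_p(x)} = 17^{0} = 1.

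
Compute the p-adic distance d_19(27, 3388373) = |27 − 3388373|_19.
d_19(27, 3388373) = 1/130321

Step 1 — x − y = 27 − 3388373 = -3388346. Step 2 — v_19(-3388346) = 4 (factor: -3388346 = −(19^4 · 26); the sign does not affect v_p). Step 3 — |x − y|_19 = 19^{-4} = 1/130321.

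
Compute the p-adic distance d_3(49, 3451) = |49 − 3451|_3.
d_3(49, 3451) = 1/243

Step 1 — x − y = 49 − 3451 = -3402. Step 2 — v_3(-3402) = 5 (factor: -3402 = −(3^5 · 14); the sign does not affect v_p). Step 3 — |x − y|_3 = 3^{-5} = 1/243.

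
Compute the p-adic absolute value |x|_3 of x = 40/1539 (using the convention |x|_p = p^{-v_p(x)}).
|40/1539|_3 = 81

Step 1 — compute v_3(x) by factoring powers of 3 out of the numerator and denominator: v_3(40/1539) = -4. Step 2 — apply |x|_p = p^{-v_p(x)} = 3^{4} = 81.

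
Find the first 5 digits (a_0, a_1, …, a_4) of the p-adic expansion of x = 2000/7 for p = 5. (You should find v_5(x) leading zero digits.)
(a_0, …, a_4) = (0, 0, 0, 3, 2)

v_5(2000/7) = 3, so a_0 = ... = a_2 = 0. Factor out: x = 5^3 · u with u = 16/7 a unit in ℤ_5. Expand u iteratively via a_{v+i} = u_i mod 5, u_{i+1} = (u_i − a_{v+i})/5:
  u_0 = 16/7;  a_3 = 3;  u_1 = (u_0 − 3)/5 = -1/7
  u_1 = -1/7;  a_4 = 2;  u_2 = (u_1 − 2)/5 = -3/7
Digits: (0, 0, 0, 3, 2).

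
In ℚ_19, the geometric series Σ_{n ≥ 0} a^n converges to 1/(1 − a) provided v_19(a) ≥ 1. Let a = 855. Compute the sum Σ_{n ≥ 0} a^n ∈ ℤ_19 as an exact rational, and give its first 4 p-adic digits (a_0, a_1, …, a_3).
Σ a^n = 1/(1 − a) = -1/854;  first 4 digits = (1, 7, 13, 12)

v_19(a) = 1 ≥ 1, so the series converges in ℤ_19 to 1/(1 − a) = 1/(1 − 855) = -1/854. Expand this rational in ℤ_19: compute digits iteratively via d_i = x_i mod 19, x_{i+1} = (x_i − d_i)/19. The first 4 digits are (1, 7, 13, 12).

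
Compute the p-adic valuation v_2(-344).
v_2(-344) = 3

v_2(n) is the largest exponent k such that 2^k divides n. Factor out: -344 = -2^3 · 43. (Sign doesn't affect v_p.) So v_2(-344) = 3.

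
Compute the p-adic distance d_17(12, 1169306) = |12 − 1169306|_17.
d_17(12, 1169306) = 1/83521

Step 1 — x − y = 12 − 1169306 = -1169294. Step 2 — v_17(-1169294) = 4 (factor: -1169294 = −(17^4 · 14); the sign does not affect v_p). Step 3 — |x − y|_17 = 17^{-4} = 1/83521.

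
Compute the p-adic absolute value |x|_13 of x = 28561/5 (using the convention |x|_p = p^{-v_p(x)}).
|28561/5|_13 = 1/28561

Step 1 — compute v_13(x) by factoring powers of 13 out of the numerator and denominator: v_13(28561/5) = 4. Step 2 — apply |x|_p = p^{-v_p(x)} = 13^{-4} = 1/28561.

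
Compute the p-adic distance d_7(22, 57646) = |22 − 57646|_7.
d_7(22, 57646) = 1/2401

Step 1 — x − y = 22 − 57646 = -57624. Step 2 — v_7(-57624) = 4 (factor: -57624 = −(7^4 · 24); the sign does not affect v_p). Step 3 — |x − y|_7 = 7^{-4} = 1/2401.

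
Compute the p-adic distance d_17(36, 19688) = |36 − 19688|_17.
d_17(36, 19688) = 1/4913

Step 1 — x − y = 36 − 19688 = -19652. Step 2 — v_17(-19652) = 3 (factor: -19652 = −(17^3 · 4); the sign does not affect v_p). Step 3 — |x − y|_17 = 17^{-3} = 1/4913.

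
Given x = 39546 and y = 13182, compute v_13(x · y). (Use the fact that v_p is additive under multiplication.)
v_13(521295372) = 6

v_p(x) = 3 (factor: 39546 = 13^3 · 18); v_p(y) = 3 (factor: 13182 = 13^3 · 6). Additivity: v_p(xy) = v_p(x) + v_p(y) = 3 + 3 = 6. (Direct check: xy = 521295372 = 13^6 · (108).)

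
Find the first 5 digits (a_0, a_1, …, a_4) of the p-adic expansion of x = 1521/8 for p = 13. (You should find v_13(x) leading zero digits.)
(a_0, …, a_4) = (0, 0, 6, 11, 4)

v_13(1521/8) = 2, so a_0 = ... = a_1 = 0. Factor out: x = 13^2 · u with u = 9/8 a unit in ℤ_13. Expand u iteratively via a_{v+i} = u_i mod 13, u_{i+1} = (u_i − a_{v+i})/13:
  u_0 = 9/8;  a_2 = 6;  u_1 = (u_0 − 6)/13 = -3/8
  u_1 = -3/8;  a_3 = 11;  u_2 = (u_1 − 11)/13 = -7/8
  u_2 = -7/8;  a_4 = 4;  u_3 = (u_2 − 4)/13 = -3/8
Digits: (0, 0, 6, 11, 4).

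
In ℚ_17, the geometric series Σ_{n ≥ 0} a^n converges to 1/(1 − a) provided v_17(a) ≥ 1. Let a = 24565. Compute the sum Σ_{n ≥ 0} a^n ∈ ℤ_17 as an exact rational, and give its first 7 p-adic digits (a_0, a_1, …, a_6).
Σ a^n = 1/(1 − a) = -1/24564;  first 7 digits = (1, 0, 0, 5, 0, 0, 8)

v_17(a) = 3 ≥ 1, so the series converges in ℤ_17 to 1/(1 − a) = 1/(1 − 24565) = -1/24564. Expand this rational in ℤ_17: compute digits iteratively via d_i = x_i mod 17, x_{i+1} = (x_i − d_i)/17. The first 7 digits are (1, 0, 0, 5, 0, 0, 8).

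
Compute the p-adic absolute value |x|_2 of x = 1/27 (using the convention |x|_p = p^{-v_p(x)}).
|1/27|_2 = 1

Step 1 — compute v_2(x) by factoring powers of 2 out of the numerator and denominator: v_2(1/27) = 0. Step 2 — apply |x|_p = p^{-v_p(x)} = 2^{0} = 1.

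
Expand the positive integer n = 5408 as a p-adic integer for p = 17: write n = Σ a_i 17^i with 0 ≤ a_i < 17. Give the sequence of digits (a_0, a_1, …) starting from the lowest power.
(a_0, a_1, …) = (2, 12, 1, 1)

Repeated division by 17 gives the digits low-to-high: 5408 = 2 + 12·17^1 + 1·17^2 + 1·17^3. Digit sequence: (2, 12, 1, 1).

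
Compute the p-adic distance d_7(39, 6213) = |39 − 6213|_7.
d_7(39, 6213) = 1/343

Step 1 — x − y = 39 − 6213 = -6174. Step 2 — v_7(-6174) = 3 (factor: -6174 = −(7^3 · 18); the sign does not affect v_p). Step 3 — |x − y|_7 = 7^{-3} = 1/343.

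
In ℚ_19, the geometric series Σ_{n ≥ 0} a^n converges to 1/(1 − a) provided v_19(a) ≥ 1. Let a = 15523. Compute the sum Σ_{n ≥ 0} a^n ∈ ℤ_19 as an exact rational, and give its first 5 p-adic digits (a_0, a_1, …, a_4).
Σ a^n = 1/(1 − a) = -1/15522;  first 5 digits = (1, 0, 5, 2, 6)

v_19(a) = 2 ≥ 1, so the series converges in ℤ_19 to 1/(1 − a) = 1/(1 − 15523) = -1/15522. Expand this rational in ℤ_19: compute digits iteratively via d_i = x_i mod 19, x_{i+1} = (x_i − d_i)/19. The first 5 digits are (1, 0, 5, 2, 6).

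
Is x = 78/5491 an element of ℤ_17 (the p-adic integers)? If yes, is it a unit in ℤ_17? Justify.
x ∉ ℤ_17 (v_17(x) = -2 < 0)

ℤ_17 = {x ∈ ℚ_17 : v_17(x) ≥ 0} and ℤ_17^× = {x ∈ ℤ_17 : v_17(x) = 0}. Here v_17(78/5491) = v_17(num) − v_17(den) = -2; compare against these criteria.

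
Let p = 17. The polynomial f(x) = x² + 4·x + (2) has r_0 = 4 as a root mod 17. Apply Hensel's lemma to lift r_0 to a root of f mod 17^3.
r_2 = 4288 (mod 4913)

Hensel: r_{i+1} = r_i − f(r_i)·(f′(r_i))^{-1} mod 17^{i+2}, f′(x) = 2x + 4. Iterate:
  r_0 = 4 (mod 17)
  r_1 = 242 (mod 289)
  r_2 = 4288 (mod 4913)
Final: r = 4288 satisfies f(r) ≡ 0 mod 17^3.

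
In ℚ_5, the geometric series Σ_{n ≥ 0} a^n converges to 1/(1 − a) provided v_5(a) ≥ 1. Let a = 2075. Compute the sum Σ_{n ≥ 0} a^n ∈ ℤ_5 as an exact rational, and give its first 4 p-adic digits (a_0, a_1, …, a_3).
Σ a^n = 1/(1 − a) = -1/2074;  first 4 digits = (1, 0, 3, 1)

v_5(a) = 2 ≥ 1, so the series converges in ℤ_5 to 1/(1 − a) = 1/(1 − 2075) = -1/2074. Expand this rational in ℤ_5: compute digits iteratively via d_i = x_i mod 5, x_{i+1} = (x_i − d_i)/5. The first 4 digits are (1, 0, 3, 1).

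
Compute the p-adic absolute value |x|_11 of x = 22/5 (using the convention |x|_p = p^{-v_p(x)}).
|22/5|_11 = 1/11

Step 1 — compute v_11(x) by factoring powers of 11 out of the numerator and denominator: v_11(22/5) = 1. Step 2 — apply |x|_p = p^{-v_p(x)} = 11^{-1} = 1/11.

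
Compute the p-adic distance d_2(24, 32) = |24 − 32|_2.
d_2(24, 32) = 1/8

Step 1 — x − y = 24 − 32 = -8. Step 2 — v_2(-8) = 3 (factor: -8 = −(2^3 · 1); the sign does not affect v_p). Step 3 — |x − y|_2 = 2^{-3} = 1/8.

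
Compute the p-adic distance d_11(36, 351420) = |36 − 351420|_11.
d_11(36, 351420) = 1/14641

Step 1 — x − y = 36 − 351420 = -351384. Step 2 — v_11(-351384) = 4 (factor: -351384 = −(11^4 · 24); the sign does not affect v_p). Step 3 — |x − y|_11 = 11^{-4} = 1/14641.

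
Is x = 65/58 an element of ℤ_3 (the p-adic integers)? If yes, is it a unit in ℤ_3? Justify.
x ∈ ℤ_3^× (unit); v_3(x) = 0

ℤ_3 = {x ∈ ℚ_3 : v_3(x) ≥ 0} and ℤ_3^× = {x ∈ ℤ_3 : v_3(x) = 0}. Here v_3(65/58) = v_3(num) − v_3(den) = 0; compare against these criteria.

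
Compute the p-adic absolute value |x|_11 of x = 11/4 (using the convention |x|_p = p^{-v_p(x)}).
|11/4|_11 = 1/11

Step 1 — compute v_11(x) by factoring powers of 11 out of the numerator and denominator: v_11(11/4) = 1. Step 2 — apply |x|_p = p^{-v_p(x)} = 11^{-1} = 1/11.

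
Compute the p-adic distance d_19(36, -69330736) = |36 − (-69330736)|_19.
d_19(36, -69330736) = 1/2476099

Step 1 — x − y = 36 − (-69330736) = 69330772. Step 2 — v_19(69330772) = 5 (factor: 69330772 = (19^5 · 28); the sign does not affect v_p). Step 3 — |x − y|_19 = 19^{-5} = 1/2476099.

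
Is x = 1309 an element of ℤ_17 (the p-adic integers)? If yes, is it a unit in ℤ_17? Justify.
x ∈ ℤ_17 but not a unit; v_17(x) = 1 > 0

ℤ_17 = {x ∈ ℚ_17 : v_17(x) ≥ 0} and ℤ_17^× = {x ∈ ℤ_17 : v_17(x) = 0}. Here v_17(1309) = v_17(num) − v_17(den) = 1; compare against these criteria.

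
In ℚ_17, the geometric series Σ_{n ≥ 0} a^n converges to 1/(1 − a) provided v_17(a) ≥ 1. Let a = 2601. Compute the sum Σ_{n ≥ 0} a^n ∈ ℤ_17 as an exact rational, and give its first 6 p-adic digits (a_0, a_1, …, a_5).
Σ a^n = 1/(1 − a) = -1/2600;  first 6 digits = (1, 0, 9, 0, 13, 4)

v_17(a) = 2 ≥ 1, so the series converges in ℤ_17 to 1/(1 − a) = 1/(1 − 2601) = -1/2600. Expand this rational in ℤ_17: compute digits iteratively via d_i = x_i mod 17, x_{i+1} = (x_i − d_i)/17. The first 6 digits are (1, 0, 9, 0, 13, 4).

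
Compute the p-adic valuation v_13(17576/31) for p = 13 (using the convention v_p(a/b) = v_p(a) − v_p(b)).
v_13(17576/31) = 3

Factor powers of 13 from the numerator and denominator of the reduced fraction: 17576 = 13^3 · 8 and 31 = 13^0 · 31. Apply v_p(a/b) = v_p(a) − v_p(b): v_13(17576/31) = 3 − 0 = 3.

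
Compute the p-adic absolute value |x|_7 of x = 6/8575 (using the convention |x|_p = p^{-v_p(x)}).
|6/8575|_7 = 343

Step 1 — compute v_7(x) by factoring powers of 7 out of the numerator and denominator: v_7(6/8575) = -3. Step 2 — apply |x|_p = p^{-v_p(x)} = 7^{3} = 343.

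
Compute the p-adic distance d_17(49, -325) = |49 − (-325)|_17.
d_17(49, -325) = 1/17

Step 1 — x − y = 49 − (-325) = 374. Step 2 — v_17(374) = 1 (factor: 374 = (17^1 · 22); the sign does not affect v_p). Step 3 — |x − y|_17 = 17^{-1} = 1/17.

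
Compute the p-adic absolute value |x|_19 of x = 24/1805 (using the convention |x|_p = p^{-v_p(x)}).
|24/1805|_19 = 361

Step 1 — compute v_19(x) by factoring powers of 19 out of the numerator and denominator: v_19(24/1805) = -2. Step 2 — apply |x|_p = p^{-v_p(x)} = 19^{2} = 361.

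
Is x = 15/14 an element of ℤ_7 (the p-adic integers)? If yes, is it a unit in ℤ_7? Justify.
x ∉ ℤ_7 (v_7(x) = -1 < 0)

ℤ_7 = {x ∈ ℚ_7 : v_7(x) ≥ 0} and ℤ_7^× = {x ∈ ℤ_7 : v_7(x) = 0}. Here v_7(15/14) = v_7(num) − v_7(den) = -1; compare against these criteria.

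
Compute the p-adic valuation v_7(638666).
v_7(638666) = 5

v_7(n) is the largest exponent k such that 7^k divides n. Factor out: 638666 = 7^5 · 38. (Sign doesn't affect v_p.) So v_7(638666) = 5.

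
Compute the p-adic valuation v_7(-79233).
v_7(-79233) = 4

v_7(n) is the largest exponent k such that 7^k divides n. Factor out: -79233 = -7^4 · 33. (Sign doesn't affect v_p.) So v_7(-79233) = 4.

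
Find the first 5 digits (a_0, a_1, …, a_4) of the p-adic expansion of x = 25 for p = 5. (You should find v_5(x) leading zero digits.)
(a_0, …, a_4) = (0, 0, 1, 0, 0)

v_5(25) = 2, so a_0 = ... = a_1 = 0. Factor out: x = 5^2 · u with u = 1 a unit in ℤ_5. Expand u iteratively via a_{v+i} = u_i mod 5, u_{i+1} = (u_i − a_{v+i})/5:
  u_0 = 1;  a_2 = 1;  u_1 = (u_0 − 1)/5 = 0
  u_1 = 0;  a_3 = 0;  u_2 = (u_1 − 0)/5 = 0
  u_2 = 0;  a_4 = 0;  u_3 = (u_2 − 0)/5 = 0
Digits: (0, 0, 1, 0, 0).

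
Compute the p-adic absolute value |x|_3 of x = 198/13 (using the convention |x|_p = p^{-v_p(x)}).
|198/13|_3 = 1/9

Step 1 — compute v_3(x) by factoring powers of 3 out of the numerator and denominator: v_3(198/13) = 2. Step 2 — apply |x|_p = p^{-v_p(x)} = 3^{-2} = 1/9.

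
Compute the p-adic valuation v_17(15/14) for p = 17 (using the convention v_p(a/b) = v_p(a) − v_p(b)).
v_17(15/14) = 0

Factor powers of 17 from the numerator and denominator of the reduced fraction: 15 = 17^0 · 15 and 14 = 17^0 · 14. Apply v_p(a/b) = v_p(a) − v_p(b): v_17(15/14) = 0 − 0 = 0.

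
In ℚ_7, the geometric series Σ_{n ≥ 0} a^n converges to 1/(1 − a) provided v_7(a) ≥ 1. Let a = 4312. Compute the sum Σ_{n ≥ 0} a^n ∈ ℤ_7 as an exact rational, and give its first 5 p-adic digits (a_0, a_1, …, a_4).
Σ a^n = 1/(1 − a) = -1/4311;  first 5 digits = (1, 0, 4, 5, 3)

v_7(a) = 2 ≥ 1, so the series converges in ℤ_7 to 1/(1 − a) = 1/(1 − 4312) = -1/4311. Expand this rational in ℤ_7: compute digits iteratively via d_i = x_i mod 7, x_{i+1} = (x_i − d_i)/7. The first 5 digits are (1, 0, 4, 5, 3).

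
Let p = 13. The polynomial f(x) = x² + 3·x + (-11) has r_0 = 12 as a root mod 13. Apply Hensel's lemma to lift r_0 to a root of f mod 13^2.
r_1 = 12 (mod 169)

Hensel: r_{i+1} = r_i − f(r_i)·(f′(r_i))^{-1} mod 13^{i+2}, f′(x) = 2x + 3. Iterate:
  r_0 = 12 (mod 13)
  r_1 = 12 (mod 169)
Final: r = 12 satisfies f(r) ≡ 0 mod 13^2.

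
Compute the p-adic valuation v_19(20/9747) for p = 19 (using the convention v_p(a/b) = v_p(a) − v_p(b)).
v_19(20/9747) = -2

Factor powers of 19 from the numerator and denominator of the reduced fraction: 20 = 19^0 · 20 and 9747 = 19^2 · 27. Apply v_p(a/b) = v_p(a) − v_p(b): v_19(20/9747) = 0 − 2 = -2.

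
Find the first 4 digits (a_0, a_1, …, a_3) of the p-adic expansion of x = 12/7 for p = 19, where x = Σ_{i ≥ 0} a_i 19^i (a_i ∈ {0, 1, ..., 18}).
(a_0, …, a_3) = (18, 10, 13, 2)

v_19(12/7) = 0 (numerator and denominator both coprime to 19), so x ∈ ℤ_19^×. Compute digits iteratively via a_i = x_i mod 19, x_{i+1} = (x_i − a_i)/19, with x_0 = x:
  x_0 = 12/7;  a_0 = 18;  x_1 = (x_0 − 18)/19 = -6/7
  x_1 = -6/7;  a_1 = 10;  x_2 = (x_1 − 10)/19 = -4/7
  x_2 = -4/7;  a_2 = 13;  x_3 = (x_2 − 13)/19 = -5/7
  x_3 = -5/7;  a_3 = 2;  x_4 = (x_3 − 2)/19 = -1/7
Digits: (18, 10, 13, 2).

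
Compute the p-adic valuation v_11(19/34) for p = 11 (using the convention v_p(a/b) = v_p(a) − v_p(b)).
v_11(19/34) = 0

Factor powers of 11 from the numerator and denominator of the reduced fraction: 19 = 11^0 · 19 and 34 = 11^0 · 34. Apply v_p(a/b) = v_p(a) − v_p(b): v_11(19/34) = 0 − 0 = 0.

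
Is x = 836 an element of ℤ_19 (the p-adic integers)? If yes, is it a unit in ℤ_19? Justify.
x ∈ ℤ_19 but not a unit; v_19(x) = 1 > 0

ℤ_19 = {x ∈ ℚ_19 : v_19(x) ≥ 0} and ℤ_19^× = {x ∈ ℤ_19 : v_19(x) = 0}. Here v_19(836) = v_19(num) − v_19(den) = 1; compare against these criteria.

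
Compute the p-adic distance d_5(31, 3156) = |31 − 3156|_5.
d_5(31, 3156) = 1/3125

Step 1 — x − y = 31 − 3156 = -3125. Step 2 — v_5(-3125) = 5 (factor: -3125 = −(5^5 · 1); the sign does not affect v_p). Step 3 — |x − y|_5 = 5^{-5} = 1/3125.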